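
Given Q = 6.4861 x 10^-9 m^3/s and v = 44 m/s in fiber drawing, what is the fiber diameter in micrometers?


Cross-sectional area from continuity:
  A = Q / v = 6.4861 x 10^-9 / 44 = 1.474114 x 10^-10 m^2
Diameter from circular cross-section:
  d = sqrt(4A / pi) * 10^6 (m -> um)
  d = sqrt(4 * 1.474114 x 10^-10 / pi) * 10^6 = 13.7 um

13.7 um


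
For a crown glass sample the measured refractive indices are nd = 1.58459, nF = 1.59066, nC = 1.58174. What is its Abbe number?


Abbe number formula: Vd = (nd - 1) / (nF - nC)
  nd - 1 = 1.58459 - 1 = 0.58459
  nF - nC = 1.59066 - 1.58174 = 0.00892
  Vd = 0.58459 / 0.00892 = 65.54

65.54


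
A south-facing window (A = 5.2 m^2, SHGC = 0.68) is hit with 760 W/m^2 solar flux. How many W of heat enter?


Solar heat gain: Q = Area * SHGC * Irradiance
  Q = 5.2 * 0.68 * 760 = 2687.4 W

2687.4 W


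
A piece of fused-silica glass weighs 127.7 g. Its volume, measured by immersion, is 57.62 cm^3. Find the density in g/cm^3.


Use the definition of density:
  rho = mass / volume
  rho = 127.7 / 57.62 = 2.216 g/cm^3

2.216 g/cm^3


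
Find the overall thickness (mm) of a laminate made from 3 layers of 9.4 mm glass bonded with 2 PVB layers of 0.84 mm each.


Total thickness = glass contribution + PVB contribution
  Glass: 3 * 9.4 = 28.2 mm
  PVB: 2 * 0.84 = 1.68 mm
  Total = 28.2 + 1.68 = 29.88 mm

29.88 mm


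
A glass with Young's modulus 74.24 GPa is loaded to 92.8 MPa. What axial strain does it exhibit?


Rearrange E = sigma / epsilon:
  epsilon = sigma / E
  E (MPa) = 74.24 * 1000 = 74240
  epsilon = 92.8 / 74240 = 0.00125

0.00125


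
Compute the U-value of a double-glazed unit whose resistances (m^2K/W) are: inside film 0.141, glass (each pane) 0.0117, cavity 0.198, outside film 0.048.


Total thermal resistance (series):
  R_total = R_in + R_glass + R_air + R_glass + R_out
  R_total = 0.141 + 0.0117 + 0.198 + 0.0117 + 0.048 = 0.4104 m^2K/W
U-value = 1 / R_total = 1 / 0.4104 = 2.437 W/m^2K

2.437 W/m^2K


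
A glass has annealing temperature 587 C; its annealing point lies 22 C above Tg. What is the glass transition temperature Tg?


Rearrange T_anneal = Tg + offset for Tg:
  Tg = T_anneal - offset = 587 - 22 = 565 C

565 C


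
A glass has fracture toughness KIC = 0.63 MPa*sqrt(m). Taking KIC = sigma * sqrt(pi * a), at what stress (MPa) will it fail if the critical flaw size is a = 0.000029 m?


Rearrange KIC = sigma * sqrt(pi * a):
  sigma = KIC / sqrt(pi * a)
  sqrt(pi * 0.000029) = 0.009545
  sigma = 0.63 / 0.009545 = 66.0 MPa

66.0 MPa


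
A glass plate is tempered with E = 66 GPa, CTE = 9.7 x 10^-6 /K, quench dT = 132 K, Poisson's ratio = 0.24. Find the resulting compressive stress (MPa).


Tempering stress: sigma = E * alpha * dT / (1 - nu)
  E (MPa) = 66 * 1000 = 66000
  Numerator = 66000 * (9.7 x 10^-6) * 132 = 84.5064
  Denominator = 1 - 0.24 = 0.76
  sigma = 84.5064 / 0.76 = 111.2 MPa

111.2 MPa


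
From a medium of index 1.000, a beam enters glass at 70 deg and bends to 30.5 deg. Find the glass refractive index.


Apply Snell's law: n1 * sin(theta1) = n2 * sin(theta2)
  n2 = n1 * sin(theta1) / sin(theta2)
  sin(70) = 0.939693
  sin(30.5) = 0.507538
  n2 = 1.000 * 0.939693 / 0.507538 = 1.8515

1.8515


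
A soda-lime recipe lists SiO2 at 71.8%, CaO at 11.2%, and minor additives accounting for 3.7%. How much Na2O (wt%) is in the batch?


Pieces sum to 100%:
  Na2O = 100 - (SiO2 + CaO + others)
  Na2O = 100 - (71.8 + 11.2 + 3.7) = 13.3%

13.3%


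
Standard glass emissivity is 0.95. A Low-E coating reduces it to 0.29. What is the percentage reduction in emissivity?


Percentage reduction = (1 - coated/uncoated) * 100
  Ratio = 0.29 / 0.95 = 0.3053
  Reduction = (1 - 0.3053) * 100 = 69.5%

69.5%


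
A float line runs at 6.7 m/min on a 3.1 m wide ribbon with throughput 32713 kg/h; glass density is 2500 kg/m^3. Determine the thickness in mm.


Ribbon cross-section from mass balance:
  Volume rate = throughput / density = 32713 / 2500 = 13.0852 m^3/h
  thickness = volume rate / (speed * 60 * width), i.e.
  thickness = throughput / (60 * speed * width * density) * 1000
  thickness = 32713 / (60 * 6.7 * 3.1 * 2500) * 1000 = 10.5 mm

10.5 mm


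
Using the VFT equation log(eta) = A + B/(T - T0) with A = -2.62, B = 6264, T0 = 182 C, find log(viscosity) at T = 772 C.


VFT equation: log(eta) = A + B / (T - T0)
  T - T0 = 772 - 182 = 590
  B / (T - T0) = 6264 / 590 = 10.617
  log(eta) = -2.62 + 10.617 = 7.997

7.997


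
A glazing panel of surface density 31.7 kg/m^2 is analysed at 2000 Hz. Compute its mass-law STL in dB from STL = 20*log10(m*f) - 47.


Mass law: STL = 20 * log10(m * f) - 47
  m * f = 31.7 * 2000 = 63400
  log10(63400) = 4.80209
  STL = 20 * 4.80209 - 47 = 96.0418 - 47 = 49.0 dB

49.0 dB


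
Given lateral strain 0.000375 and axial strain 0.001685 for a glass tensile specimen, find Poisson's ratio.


Poisson's ratio: nu = lateral strain / axial strain
  nu = 0.000375 / 0.001685 = 0.2226

0.2226


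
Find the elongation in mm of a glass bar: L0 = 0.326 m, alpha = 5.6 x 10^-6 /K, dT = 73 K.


Thermal expansion formula: dL = alpha * L0 * dT
  dL = (5.6 x 10^-6) * 0.326 * 73 = 0.00013327 m
Convert to mm: 0.00013327 * 1000 = 0.1333 mm

0.1333 mm


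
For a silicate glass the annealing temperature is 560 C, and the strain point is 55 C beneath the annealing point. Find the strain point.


Strain point = annealing point - difference:
  T_strain = 560 - 55 = 505 C

505 C


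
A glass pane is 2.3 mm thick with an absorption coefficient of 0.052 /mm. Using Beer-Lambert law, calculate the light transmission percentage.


Beer-Lambert law: T = exp(-alpha * thickness)
  exponent = -0.052 * 2.3 = -0.1196
  T = exp(-0.1196) = 0.8873
  Percentage = 0.8873 * 100 = 88.73%

88.73%


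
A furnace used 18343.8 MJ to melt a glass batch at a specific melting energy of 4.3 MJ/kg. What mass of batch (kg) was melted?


Rearrange E = m * s for m:
  m = E / s
  m = 18343.8 / 4.3 = 4266.0 kg

4266.0 kg


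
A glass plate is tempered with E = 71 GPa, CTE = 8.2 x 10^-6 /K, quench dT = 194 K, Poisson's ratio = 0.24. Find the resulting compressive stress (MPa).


Tempering stress: sigma = E * alpha * dT / (1 - nu)
  E (MPa) = 71 * 1000 = 71000
  Numerator = 71000 * (8.2 x 10^-6) * 194 = 112.9468
  Denominator = 1 - 0.24 = 0.76
  sigma = 112.9468 / 0.76 = 148.6 MPa

148.6 MPa


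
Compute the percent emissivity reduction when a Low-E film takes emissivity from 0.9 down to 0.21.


Percentage reduction = (1 - coated/uncoated) * 100
  Ratio = 0.21 / 0.9 = 0.2333
  Reduction = (1 - 0.2333) * 100 = 76.7%

76.7%


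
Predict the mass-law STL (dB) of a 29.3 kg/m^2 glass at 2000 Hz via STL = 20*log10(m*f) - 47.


Mass law: STL = 20 * log10(m * f) - 47
  m * f = 29.3 * 2000 = 58600
  log10(58600) = 4.7679
  STL = 20 * 4.7679 - 47 = 95.358 - 47 = 48.4 dB

48.4 dB


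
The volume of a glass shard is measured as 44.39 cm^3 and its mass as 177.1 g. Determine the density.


Use the definition of density:
  rho = mass / volume
  rho = 177.1 / 44.39 = 3.99 g/cm^3

3.99 g/cm^3


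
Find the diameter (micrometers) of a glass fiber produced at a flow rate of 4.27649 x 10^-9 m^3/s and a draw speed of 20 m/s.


Cross-sectional area from continuity:
  A = Q / v = 4.27649 x 10^-9 / 20 = 2.138245 x 10^-10 m^2
Diameter from circular cross-section:
  d = sqrt(4A / pi) * 10^6 (m -> um)
  d = sqrt(4 * 2.138245 x 10^-10 / pi) * 10^6 = 16.5 um

16.5 um


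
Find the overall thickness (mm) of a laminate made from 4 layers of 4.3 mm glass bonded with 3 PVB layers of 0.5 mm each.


Total thickness = glass contribution + PVB contribution
  Glass: 4 * 4.3 = 17.2 mm
  PVB: 3 * 0.5 = 1.5 mm
  Total = 17.2 + 1.5 = 18.7 mm

18.7 mm


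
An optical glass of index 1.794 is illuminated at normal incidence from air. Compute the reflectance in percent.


Fresnel reflectance at normal incidence:
  R = ((n - 1)/(n + 1))^2
  (n - 1)/(n + 1) = (1.794 - 1)/(1.794 + 1) = 0.28418
  R = 0.28418^2 = 0.0807583
  R(%) = 0.0807583 * 100 = 8.076%

8.076%


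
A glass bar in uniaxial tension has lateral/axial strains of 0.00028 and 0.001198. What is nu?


Poisson's ratio: nu = lateral strain / axial strain
  nu = 0.00028 / 0.001198 = 0.2337

0.2337


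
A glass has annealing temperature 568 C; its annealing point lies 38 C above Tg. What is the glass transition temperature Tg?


Rearrange T_anneal = Tg + offset for Tg:
  Tg = T_anneal - offset = 568 - 38 = 530 C

530 C


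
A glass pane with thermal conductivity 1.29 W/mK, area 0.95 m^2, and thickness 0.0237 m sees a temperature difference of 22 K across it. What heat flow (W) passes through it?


Fourier's law: Q = k * A * dT / t
  Q = 1.29 * 0.95 * 22 / 0.0237
  Q = 26.961 / 0.0237 = 1137.6 W

1137.6 W


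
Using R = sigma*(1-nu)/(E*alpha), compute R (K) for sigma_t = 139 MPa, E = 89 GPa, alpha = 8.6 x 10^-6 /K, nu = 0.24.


Thermal shock resistance: R = sigma * (1 - nu) / (E * alpha)
  Numerator = 139 * (1 - 0.24) = 105.64
  Denominator = 89 * 1000 * (8.6 x 10^-6) = 0.7654
  R = 105.64 / 0.7654 = 138.0 K

138.0 K


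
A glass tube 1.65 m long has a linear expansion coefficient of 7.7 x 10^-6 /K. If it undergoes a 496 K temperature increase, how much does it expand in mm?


Thermal expansion formula: dL = alpha * L0 * dT
  dL = (7.7 x 10^-6) * 1.65 * 496 = 0.00630168 m
Convert to mm: 0.00630168 * 1000 = 6.3017 mm

6.3017 mm


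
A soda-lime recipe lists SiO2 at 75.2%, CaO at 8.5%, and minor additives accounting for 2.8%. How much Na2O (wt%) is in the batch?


Pieces sum to 100%:
  Na2O = 100 - (SiO2 + CaO + others)
  Na2O = 100 - (75.2 + 8.5 + 2.8) = 13.5%

13.5%


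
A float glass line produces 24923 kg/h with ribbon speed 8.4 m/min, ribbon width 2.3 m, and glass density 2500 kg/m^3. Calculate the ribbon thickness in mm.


Ribbon cross-section from mass balance:
  Volume rate = throughput / density = 24923 / 2500 = 9.9692 m^3/h
  thickness = volume rate / (speed * 60 * width), i.e.
  thickness = throughput / (60 * speed * width * density) * 1000
  thickness = 24923 / (60 * 8.4 * 2.3 * 2500) * 1000 = 8.6 mm

8.6 mm


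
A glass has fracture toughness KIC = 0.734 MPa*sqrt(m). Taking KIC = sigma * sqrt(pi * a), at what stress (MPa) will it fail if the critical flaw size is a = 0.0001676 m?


Rearrange KIC = sigma * sqrt(pi * a):
  sigma = KIC / sqrt(pi * a)
  sqrt(pi * 0.0001676) = 0.022946
  sigma = 0.734 / 0.022946 = 31.99 MPa

31.99 MPa


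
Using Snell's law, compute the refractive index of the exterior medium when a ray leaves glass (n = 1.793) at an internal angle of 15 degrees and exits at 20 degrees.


Apply Snell's law: n1 * sin(theta1) = n2 * sin(theta2)
  n2 = n1 * sin(theta1) / sin(theta2)
  sin(15) = 0.258819
  sin(20) = 0.34202
  n2 = 1.793 * 0.258819 / 0.34202 = 1.3568

1.3568


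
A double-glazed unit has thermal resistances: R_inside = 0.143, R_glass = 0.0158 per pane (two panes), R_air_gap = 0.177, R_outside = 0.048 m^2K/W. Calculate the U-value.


Total thermal resistance (series):
  R_total = R_in + R_glass + R_air + R_glass + R_out
  R_total = 0.143 + 0.0158 + 0.177 + 0.0158 + 0.048 = 0.3996 m^2K/W
U-value = 1 / R_total = 1 / 0.3996 = 2.503 W/m^2K

2.503 W/m^2K


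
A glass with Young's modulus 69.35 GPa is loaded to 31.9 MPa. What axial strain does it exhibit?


Rearrange E = sigma / epsilon:
  epsilon = sigma / E
  E (MPa) = 69.35 * 1000 = 69350
  epsilon = 31.9 / 69350 = 0.00046

0.00046


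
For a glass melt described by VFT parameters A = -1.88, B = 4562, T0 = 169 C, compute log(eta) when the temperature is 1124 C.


VFT equation: log(eta) = A + B / (T - T0)
  T - T0 = 1124 - 169 = 955
  B / (T - T0) = 4562 / 955 = 4.777
  log(eta) = -1.88 + 4.777 = 2.897

2.897


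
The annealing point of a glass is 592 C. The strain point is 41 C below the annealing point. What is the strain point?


Strain point = annealing point - difference:
  T_strain = 592 - 41 = 551 C

551 C


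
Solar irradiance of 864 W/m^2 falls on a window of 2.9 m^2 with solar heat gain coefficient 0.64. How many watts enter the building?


Solar heat gain: Q = Area * SHGC * Irradiance
  Q = 2.9 * 0.64 * 864 = 1603.6 W

1603.6 W


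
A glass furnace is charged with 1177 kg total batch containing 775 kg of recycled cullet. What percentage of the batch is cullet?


Cullet ratio = (cullet mass / total batch mass) * 100
  Ratio = 775 / 1177 * 100 = 65.85%

65.85%


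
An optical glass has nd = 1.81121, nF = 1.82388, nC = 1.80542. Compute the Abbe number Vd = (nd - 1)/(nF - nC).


Abbe number formula: Vd = (nd - 1) / (nF - nC)
  nd - 1 = 1.81121 - 1 = 0.81121
  nF - nC = 1.82388 - 1.80542 = 0.01846
  Vd = 0.81121 / 0.01846 = 43.94

43.94


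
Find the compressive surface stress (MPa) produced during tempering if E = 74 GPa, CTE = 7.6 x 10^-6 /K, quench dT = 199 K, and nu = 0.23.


Tempering stress: sigma = E * alpha * dT / (1 - nu)
  E (MPa) = 74 * 1000 = 74000
  Numerator = 74000 * (7.6 x 10^-6) * 199 = 111.9176
  Denominator = 1 - 0.23 = 0.77
  sigma = 111.9176 / 0.77 = 145.3 MPa

145.3 MPa


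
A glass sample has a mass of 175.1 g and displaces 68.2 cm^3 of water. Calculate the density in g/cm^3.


Use the definition of density:
  rho = mass / volume
  rho = 175.1 / 68.2 = 2.567 g/cm^3

2.567 g/cm^3


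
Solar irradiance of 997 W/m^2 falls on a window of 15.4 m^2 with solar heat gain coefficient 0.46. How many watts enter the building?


Solar heat gain: Q = Area * SHGC * Irradiance
  Q = 15.4 * 0.46 * 997 = 7062.7 W

7062.7 W


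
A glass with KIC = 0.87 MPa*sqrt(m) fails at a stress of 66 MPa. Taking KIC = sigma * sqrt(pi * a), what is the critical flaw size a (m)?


Rearrange KIC = sigma * sqrt(pi * a):
  sqrt(pi * a) = KIC / sigma
  sqrt(pi * a) = 0.87 / 66 = 0.013182
  a = (KIC / sigma)^2 / pi
  a = 0.013182^2 / pi = 0.0000553 m

0.0000553 m


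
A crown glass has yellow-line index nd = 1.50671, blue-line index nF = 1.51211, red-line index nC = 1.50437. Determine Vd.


Abbe number formula: Vd = (nd - 1) / (nF - nC)
  nd - 1 = 1.50671 - 1 = 0.50671
  nF - nC = 1.51211 - 1.50437 = 0.00774
  Vd = 0.50671 / 0.00774 = 65.47

65.47


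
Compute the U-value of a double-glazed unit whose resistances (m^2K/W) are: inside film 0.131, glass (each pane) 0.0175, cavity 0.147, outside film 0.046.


Total thermal resistance (series):
  R_total = R_in + R_glass + R_air + R_glass + R_out
  R_total = 0.131 + 0.0175 + 0.147 + 0.0175 + 0.046 = 0.359 m^2K/W
U-value = 1 / R_total = 1 / 0.359 = 2.786 W/m^2K

2.786 W/m^2K


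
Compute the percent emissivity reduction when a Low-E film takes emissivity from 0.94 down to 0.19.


Percentage reduction = (1 - coated/uncoated) * 100
  Ratio = 0.19 / 0.94 = 0.2021
  Reduction = (1 - 0.2021) * 100 = 79.8%

79.8%


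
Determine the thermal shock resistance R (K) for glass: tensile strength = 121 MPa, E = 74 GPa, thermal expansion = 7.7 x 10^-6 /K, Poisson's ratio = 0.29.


Thermal shock resistance: R = sigma * (1 - nu) / (E * alpha)
  Numerator = 121 * (1 - 0.29) = 85.91
  Denominator = 74 * 1000 * (7.7 x 10^-6) = 0.5698
  R = 85.91 / 0.5698 = 150.8 K

150.8 K


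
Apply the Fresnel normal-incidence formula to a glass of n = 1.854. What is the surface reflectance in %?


Fresnel reflectance at normal incidence:
  R = ((n - 1)/(n + 1))^2
  (n - 1)/(n + 1) = (1.854 - 1)/(1.854 + 1) = 0.299229
  R = 0.299229^2 = 0.089538
  R(%) = 0.089538 * 100 = 8.954%

8.954%


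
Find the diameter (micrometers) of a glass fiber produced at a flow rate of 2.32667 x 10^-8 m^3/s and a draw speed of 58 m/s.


Cross-sectional area from continuity:
  A = Q / v = 2.32667 x 10^-8 / 58 = 4.0115 x 10^-10 m^2
Diameter from circular cross-section:
  d = sqrt(4A / pi) * 10^6 (m -> um)
  d = sqrt(4 * 4.0115 x 10^-10 / pi) * 10^6 = 22.6 um

22.6 um


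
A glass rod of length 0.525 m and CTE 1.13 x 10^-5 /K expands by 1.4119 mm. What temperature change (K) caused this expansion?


Rearrange dL = alpha * L0 * dT for dT:
  dT = dL / (alpha * L0)
  dL (m) = 1.4119 / 1000 = 0.0014119
  dT = 0.0014119 / ((1.13 x 10^-5) * 0.525) = 238.0 K

238.0 K


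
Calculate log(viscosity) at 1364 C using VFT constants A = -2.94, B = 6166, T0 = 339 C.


VFT equation: log(eta) = A + B / (T - T0)
  T - T0 = 1364 - 339 = 1025
  B / (T - T0) = 6166 / 1025 = 6.016
  log(eta) = -2.94 + 6.016 = 3.076

3.076


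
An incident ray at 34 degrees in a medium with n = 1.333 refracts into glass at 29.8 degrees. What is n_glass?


Apply Snell's law: n1 * sin(theta1) = n2 * sin(theta2)
  n2 = n1 * sin(theta1) / sin(theta2)
  sin(34) = 0.559193
  sin(29.8) = 0.496974
  n2 = 1.333 * 0.559193 / 0.496974 = 1.4999

1.4999


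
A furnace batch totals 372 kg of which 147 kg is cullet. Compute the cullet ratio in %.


Cullet ratio = (cullet mass / total batch mass) * 100
  Ratio = 147 / 372 * 100 = 39.52%

39.52%


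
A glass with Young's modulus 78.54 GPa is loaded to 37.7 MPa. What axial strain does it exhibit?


Rearrange E = sigma / epsilon:
  epsilon = sigma / E
  E (MPa) = 78.54 * 1000 = 78540
  epsilon = 37.7 / 78540 = 0.00048

0.00048


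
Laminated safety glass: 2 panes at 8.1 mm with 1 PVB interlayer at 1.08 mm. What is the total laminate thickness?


Total thickness = glass contribution + PVB contribution
  Glass: 2 * 8.1 = 16.2 mm
  PVB: 1 * 1.08 = 1.08 mm
  Total = 16.2 + 1.08 = 17.28 mm

17.28 mm


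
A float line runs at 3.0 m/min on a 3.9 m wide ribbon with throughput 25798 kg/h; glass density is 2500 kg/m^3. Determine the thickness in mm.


Ribbon cross-section from mass balance:
  Volume rate = throughput / density = 25798 / 2500 = 10.3192 m^3/h
  thickness = volume rate / (speed * 60 * width), i.e.
  thickness = throughput / (60 * speed * width * density) * 1000
  thickness = 25798 / (60 * 3.0 * 3.9 * 2500) * 1000 = 14.7 mm

14.7 mm


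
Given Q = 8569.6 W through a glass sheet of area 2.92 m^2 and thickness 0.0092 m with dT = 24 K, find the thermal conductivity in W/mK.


Fourier's law rearranged: k = Q * t / (A * dT)
  Numerator = 8569.6 * 0.0092 = 78.84032
  Denominator = 2.92 * 24 = 70.08
  k = 78.84032 / 70.08 = 1.125 W/mK

1.125 W/mK


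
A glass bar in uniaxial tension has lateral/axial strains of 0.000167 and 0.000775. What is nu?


Poisson's ratio: nu = lateral strain / axial strain
  nu = 0.000167 / 0.000775 = 0.2155

0.2155


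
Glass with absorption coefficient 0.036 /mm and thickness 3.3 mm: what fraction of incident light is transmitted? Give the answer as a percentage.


Beer-Lambert law: T = exp(-alpha * thickness)
  exponent = -0.036 * 3.3 = -0.1188
  T = exp(-0.1188) = 0.888
  Percentage = 0.888 * 100 = 88.8%

88.8%


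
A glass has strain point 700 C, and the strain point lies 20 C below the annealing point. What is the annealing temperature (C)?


T_anneal = T_strain + gap:
  T_anneal = 700 + 20 = 720 C

720 C


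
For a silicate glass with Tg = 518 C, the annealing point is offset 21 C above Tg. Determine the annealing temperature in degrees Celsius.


The annealing temperature is Tg plus the offset:
  T_anneal = 518 + 21 = 539 C

539 C


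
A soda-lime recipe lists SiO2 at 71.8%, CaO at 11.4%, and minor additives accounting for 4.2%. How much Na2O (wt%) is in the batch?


Pieces sum to 100%:
  Na2O = 100 - (SiO2 + CaO + others)
  Na2O = 100 - (71.8 + 11.4 + 4.2) = 12.6%

12.6%


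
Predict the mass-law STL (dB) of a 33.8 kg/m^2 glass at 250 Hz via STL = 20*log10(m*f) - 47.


Mass law: STL = 20 * log10(m * f) - 47
  m * f = 33.8 * 250 = 8450
  log10(8450) = 3.92686
  STL = 20 * 3.92686 - 47 = 78.5372 - 47 = 31.5 dB

31.5 dB


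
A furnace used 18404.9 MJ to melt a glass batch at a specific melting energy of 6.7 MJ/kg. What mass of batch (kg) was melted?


Rearrange E = m * s for m:
  m = E / s
  m = 18404.9 / 6.7 = 2747.0 kg

2747.0 kg


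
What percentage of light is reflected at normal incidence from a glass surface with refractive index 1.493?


Fresnel reflectance at normal incidence:
  R = ((n - 1)/(n + 1))^2
  (n - 1)/(n + 1) = (1.493 - 1)/(1.493 + 1) = 0.197754
  R = 0.197754^2 = 0.0391066
  R(%) = 0.0391066 * 100 = 3.911%

3.911%


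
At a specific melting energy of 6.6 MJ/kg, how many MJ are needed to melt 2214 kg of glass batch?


Total energy = mass * specific energy
  E = 2214 * 6.6 = 14612.4 MJ

14612.4 MJ


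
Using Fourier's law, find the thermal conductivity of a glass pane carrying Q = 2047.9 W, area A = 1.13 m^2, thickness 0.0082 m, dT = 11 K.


Fourier's law rearranged: k = Q * t / (A * dT)
  Numerator = 2047.9 * 0.0082 = 16.79278
  Denominator = 1.13 * 11 = 12.43
  k = 16.79278 / 12.43 = 1.351 W/mK

1.351 W/mK


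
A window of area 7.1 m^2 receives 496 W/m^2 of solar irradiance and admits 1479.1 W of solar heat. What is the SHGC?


Rearrange Q = Area * SHGC * Irradiance:
  SHGC = Q / (Area * Irradiance)
  SHGC = 1479.1 / (7.1 * 496) = 0.42

0.42


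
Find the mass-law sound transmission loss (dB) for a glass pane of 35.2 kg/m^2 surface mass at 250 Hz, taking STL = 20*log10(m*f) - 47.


Mass law: STL = 20 * log10(m * f) - 47
  m * f = 35.2 * 250 = 8800
  log10(8800) = 3.94448
  STL = 20 * 3.94448 - 47 = 78.8896 - 47 = 31.9 dB

31.9 dB


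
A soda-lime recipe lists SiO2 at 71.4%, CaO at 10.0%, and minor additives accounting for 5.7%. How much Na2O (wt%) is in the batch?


Pieces sum to 100%:
  Na2O = 100 - (SiO2 + CaO + others)
  Na2O = 100 - (71.4 + 10.0 + 5.7) = 12.9%

12.9%


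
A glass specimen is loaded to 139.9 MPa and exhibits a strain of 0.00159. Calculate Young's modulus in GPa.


Young's modulus: E = stress / strain
  E = 139.9 MPa / 0.00159 = 87987.42 MPa
Convert to GPa: 87987.42 / 1000 = 87.99 GPa

87.99 GPa


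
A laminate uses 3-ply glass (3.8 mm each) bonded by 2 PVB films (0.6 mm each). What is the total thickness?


Total thickness = glass contribution + PVB contribution
  Glass: 3 * 3.8 = 11.4 mm
  PVB: 2 * 0.6 = 1.2 mm
  Total = 11.4 + 1.2 = 12.6 mm

12.6 mm


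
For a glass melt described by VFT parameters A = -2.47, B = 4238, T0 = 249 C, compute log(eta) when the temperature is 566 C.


VFT equation: log(eta) = A + B / (T - T0)
  T - T0 = 566 - 249 = 317
  B / (T - T0) = 4238 / 317 = 13.369
  log(eta) = -2.47 + 13.369 = 10.899

10.899


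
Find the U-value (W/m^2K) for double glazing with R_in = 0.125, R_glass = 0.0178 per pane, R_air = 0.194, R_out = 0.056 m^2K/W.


Total thermal resistance (series):
  R_total = R_in + R_glass + R_air + R_glass + R_out
  R_total = 0.125 + 0.0178 + 0.194 + 0.0178 + 0.056 = 0.4106 m^2K/W
U-value = 1 / R_total = 1 / 0.4106 = 2.435 W/m^2K

2.435 W/m^2K


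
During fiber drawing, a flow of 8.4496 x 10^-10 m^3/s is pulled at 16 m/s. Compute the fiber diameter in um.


Cross-sectional area from continuity:
  A = Q / v = 8.4496 x 10^-10 / 16 = 5.281 x 10^-11 m^2
Diameter from circular cross-section:
  d = sqrt(4A / pi) * 10^6 (m -> um)
  d = sqrt(4 * 5.281 x 10^-11 / pi) * 10^6 = 8.2 um

8.2 um


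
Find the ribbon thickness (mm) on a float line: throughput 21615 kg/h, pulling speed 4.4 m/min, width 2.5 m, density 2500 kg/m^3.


Ribbon cross-section from mass balance:
  Volume rate = throughput / density = 21615 / 2500 = 8.646 m^3/h
  thickness = volume rate / (speed * 60 * width), i.e.
  thickness = throughput / (60 * speed * width * density) * 1000
  thickness = 21615 / (60 * 4.4 * 2.5 * 2500) * 1000 = 13.1 mm

13.1 mm


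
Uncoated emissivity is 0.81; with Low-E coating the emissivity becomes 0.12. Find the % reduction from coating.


Percentage reduction = (1 - coated/uncoated) * 100
  Ratio = 0.12 / 0.81 = 0.1481
  Reduction = (1 - 0.1481) * 100 = 85.2%

85.2%


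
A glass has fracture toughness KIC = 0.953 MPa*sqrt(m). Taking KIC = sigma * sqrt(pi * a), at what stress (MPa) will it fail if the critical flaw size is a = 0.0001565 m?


Rearrange KIC = sigma * sqrt(pi * a):
  sigma = KIC / sqrt(pi * a)
  sqrt(pi * 0.0001565) = 0.022173
  sigma = 0.953 / 0.022173 = 42.98 MPa

42.98 MPa


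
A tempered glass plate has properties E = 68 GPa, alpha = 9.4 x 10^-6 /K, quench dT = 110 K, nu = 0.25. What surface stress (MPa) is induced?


Tempering stress: sigma = E * alpha * dT / (1 - nu)
  E (MPa) = 68 * 1000 = 68000
  Numerator = 68000 * (9.4 x 10^-6) * 110 = 70.312
  Denominator = 1 - 0.25 = 0.75
  sigma = 70.312 / 0.75 = 93.7 MPa

93.7 MPa


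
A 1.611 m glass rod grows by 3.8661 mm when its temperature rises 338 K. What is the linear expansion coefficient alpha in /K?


Rearrange dL = alpha * L0 * dT for alpha:
  alpha = dL / (L0 * dT)
  alpha = (3.8661 / 1000) / (1.611 * 338) = 0.0000071 /K = 7.1 x 10^-6 /K

7.1 x 10^-6 /K


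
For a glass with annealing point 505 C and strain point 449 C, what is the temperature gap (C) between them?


Gap = T_anneal - T_strain:
  gap = 505 - 449 = 56 C

56 C


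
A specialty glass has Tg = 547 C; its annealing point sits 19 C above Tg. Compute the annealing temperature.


The annealing temperature is Tg plus the offset:
  T_anneal = 547 + 19 = 566 C

566 C


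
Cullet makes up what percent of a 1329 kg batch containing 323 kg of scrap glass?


Cullet ratio = (cullet mass / total batch mass) * 100
  Ratio = 323 / 1329 * 100 = 24.3%

24.3%


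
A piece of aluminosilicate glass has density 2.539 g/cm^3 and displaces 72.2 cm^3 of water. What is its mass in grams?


Rearrange rho = m / V:
  m = rho * V
  m = 2.539 * 72.2 = 183.316 g

183.316 g


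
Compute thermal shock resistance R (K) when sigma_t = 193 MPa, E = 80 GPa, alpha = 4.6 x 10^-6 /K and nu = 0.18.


Thermal shock resistance: R = sigma * (1 - nu) / (E * alpha)
  Numerator = 193 * (1 - 0.18) = 158.26
  Denominator = 80 * 1000 * (4.6 x 10^-6) = 0.368
  R = 158.26 / 0.368 = 430.1 K

430.1 K


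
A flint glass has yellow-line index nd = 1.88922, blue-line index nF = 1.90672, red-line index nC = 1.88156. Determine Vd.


Abbe number formula: Vd = (nd - 1) / (nF - nC)
  nd - 1 = 1.88922 - 1 = 0.88922
  nF - nC = 1.90672 - 1.88156 = 0.02516
  Vd = 0.88922 / 0.02516 = 35.34

35.34


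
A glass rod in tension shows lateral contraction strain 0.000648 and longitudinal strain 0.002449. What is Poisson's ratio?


Poisson's ratio: nu = lateral strain / axial strain
  nu = 0.000648 / 0.002449 = 0.2646

0.2646


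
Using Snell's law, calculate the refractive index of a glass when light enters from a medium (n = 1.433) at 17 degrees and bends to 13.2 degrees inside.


Apply Snell's law: n1 * sin(theta1) = n2 * sin(theta2)
  n2 = n1 * sin(theta1) / sin(theta2)
  sin(17) = 0.292372
  sin(13.2) = 0.228351
  n2 = 1.433 * 0.292372 / 0.228351 = 1.8348

1.8348


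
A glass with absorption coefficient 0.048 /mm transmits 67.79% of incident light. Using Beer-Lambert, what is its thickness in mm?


Rearrange T = exp(-alpha * thickness):
  thickness = -ln(T) / alpha
  T = 67.79/100 = 0.6779
  ln(T) = -0.38876
  -ln(T) = 0.38876
  thickness = 0.38876 / 0.048 = 8.1 mm

8.1 mm


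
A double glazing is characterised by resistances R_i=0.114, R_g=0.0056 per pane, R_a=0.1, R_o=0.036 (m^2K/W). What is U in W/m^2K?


Total thermal resistance (series):
  R_total = R_in + R_glass + R_air + R_glass + R_out
  R_total = 0.114 + 0.0056 + 0.1 + 0.0056 + 0.036 = 0.2612 m^2K/W
U-value = 1 / R_total = 1 / 0.2612 = 3.828 W/m^2K

3.828 W/m^2K


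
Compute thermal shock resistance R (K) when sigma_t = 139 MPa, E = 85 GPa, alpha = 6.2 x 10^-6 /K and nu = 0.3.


Thermal shock resistance: R = sigma * (1 - nu) / (E * alpha)
  Numerator = 139 * (1 - 0.3) = 97.3
  Denominator = 85 * 1000 * (6.2 x 10^-6) = 0.527
  R = 97.3 / 0.527 = 184.6 K

184.6 K


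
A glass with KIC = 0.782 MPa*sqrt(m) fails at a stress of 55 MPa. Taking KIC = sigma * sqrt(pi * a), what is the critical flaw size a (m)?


Rearrange KIC = sigma * sqrt(pi * a):
  sqrt(pi * a) = KIC / sigma
  sqrt(pi * a) = 0.782 / 55 = 0.014218
  a = (KIC / sigma)^2 / pi
  a = 0.014218^2 / pi = 0.0000643 m

0.0000643 m


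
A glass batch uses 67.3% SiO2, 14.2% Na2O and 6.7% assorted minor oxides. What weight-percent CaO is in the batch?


Pieces sum to 100%:
  CaO = 100 - (SiO2 + Na2O + others)
  CaO = 100 - (67.3 + 14.2 + 6.7) = 11.8%

11.8%


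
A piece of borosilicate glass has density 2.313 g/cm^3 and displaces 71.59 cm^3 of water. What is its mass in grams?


Rearrange rho = m / V:
  m = rho * V
  m = 2.313 * 71.59 = 165.588 g

165.588 g


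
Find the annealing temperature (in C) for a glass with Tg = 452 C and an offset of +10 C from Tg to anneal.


The annealing temperature is Tg plus the offset:
  T_anneal = 452 + 10 = 462 C

462 C


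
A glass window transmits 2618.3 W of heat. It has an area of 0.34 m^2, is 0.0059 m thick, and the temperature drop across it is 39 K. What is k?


Fourier's law rearranged: k = Q * t / (A * dT)
  Numerator = 2618.3 * 0.0059 = 15.44797
  Denominator = 0.34 * 39 = 13.26
  k = 15.44797 / 13.26 = 1.165 W/mK

1.165 W/mK


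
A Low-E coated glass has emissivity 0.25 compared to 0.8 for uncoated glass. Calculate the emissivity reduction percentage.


Percentage reduction = (1 - coated/uncoated) * 100
  Ratio = 0.25 / 0.8 = 0.3125
  Reduction = (1 - 0.3125) * 100 = 68.8%

68.8%


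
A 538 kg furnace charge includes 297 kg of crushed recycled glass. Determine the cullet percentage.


Cullet ratio = (cullet mass / total batch mass) * 100
  Ratio = 297 / 538 * 100 = 55.2%

55.2%


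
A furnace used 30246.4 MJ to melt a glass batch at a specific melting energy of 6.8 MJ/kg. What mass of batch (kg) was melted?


Rearrange E = m * s for m:
  m = E / s
  m = 30246.4 / 6.8 = 4448.0 kg

4448.0 kg


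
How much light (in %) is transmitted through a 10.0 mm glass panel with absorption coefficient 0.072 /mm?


Beer-Lambert law: T = exp(-alpha * thickness)
  exponent = -0.072 * 10.0 = -0.72
  T = exp(-0.72) = 0.4868
  Percentage = 0.4868 * 100 = 48.68%

48.68%


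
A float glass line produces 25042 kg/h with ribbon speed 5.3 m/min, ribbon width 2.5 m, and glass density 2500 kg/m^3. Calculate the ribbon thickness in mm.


Ribbon cross-section from mass balance:
  Volume rate = throughput / density = 25042 / 2500 = 10.0168 m^3/h
  thickness = volume rate / (speed * 60 * width), i.e.
  thickness = throughput / (60 * speed * width * density) * 1000
  thickness = 25042 / (60 * 5.3 * 2.5 * 2500) * 1000 = 12.6 mm

12.6 mm


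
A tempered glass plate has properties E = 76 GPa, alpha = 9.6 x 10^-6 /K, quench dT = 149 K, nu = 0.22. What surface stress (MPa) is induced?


Tempering stress: sigma = E * alpha * dT / (1 - nu)
  E (MPa) = 76 * 1000 = 76000
  Numerator = 76000 * (9.6 x 10^-6) * 149 = 108.7104
  Denominator = 1 - 0.22 = 0.78
  sigma = 108.7104 / 0.78 = 139.4 MPa

139.4 MPa


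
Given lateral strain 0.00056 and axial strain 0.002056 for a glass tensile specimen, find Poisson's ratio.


Poisson's ratio: nu = lateral strain / axial strain
  nu = 0.00056 / 0.002056 = 0.2724

0.2724


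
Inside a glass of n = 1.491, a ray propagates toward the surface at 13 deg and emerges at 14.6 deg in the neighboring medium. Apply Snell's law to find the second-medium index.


Apply Snell's law: n1 * sin(theta1) = n2 * sin(theta2)
  n2 = n1 * sin(theta1) / sin(theta2)
  sin(13) = 0.224951
  sin(14.6) = 0.252069
  n2 = 1.491 * 0.224951 / 0.252069 = 1.3306

1.3306


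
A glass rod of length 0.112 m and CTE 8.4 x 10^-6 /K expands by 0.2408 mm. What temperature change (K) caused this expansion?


Rearrange dL = alpha * L0 * dT for dT:
  dT = dL / (alpha * L0)
  dL (m) = 0.2408 / 1000 = 0.0002408
  dT = 0.0002408 / ((8.4 x 10^-6) * 0.112) = 256.0 K

256.0 K


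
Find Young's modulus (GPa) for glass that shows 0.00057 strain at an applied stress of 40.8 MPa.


Young's modulus: E = stress / strain
  E = 40.8 MPa / 0.00057 = 71578.95 MPa
Convert to GPa: 71578.95 / 1000 = 71.58 GPa

71.58 GPa


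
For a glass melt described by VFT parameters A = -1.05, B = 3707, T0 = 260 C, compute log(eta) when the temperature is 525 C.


VFT equation: log(eta) = A + B / (T - T0)
  T - T0 = 525 - 260 = 265
  B / (T - T0) = 3707 / 265 = 13.989
  log(eta) = -1.05 + 13.989 = 12.939

12.939


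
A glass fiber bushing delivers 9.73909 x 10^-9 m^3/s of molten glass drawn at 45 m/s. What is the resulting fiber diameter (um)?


Cross-sectional area from continuity:
  A = Q / v = 9.73909 x 10^-9 / 45 = 2.164242 x 10^-10 m^2
Diameter from circular cross-section:
  d = sqrt(4A / pi) * 10^6 (m -> um)
  d = sqrt(4 * 2.164242 x 10^-10 / pi) * 10^6 = 16.6 um

16.6 um


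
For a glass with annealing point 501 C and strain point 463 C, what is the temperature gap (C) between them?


Gap = T_anneal - T_strain:
  gap = 501 - 463 = 38 C

38 C


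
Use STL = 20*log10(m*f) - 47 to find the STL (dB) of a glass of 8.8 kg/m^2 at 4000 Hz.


Mass law: STL = 20 * log10(m * f) - 47
  m * f = 8.8 * 4000 = 35200
  log10(35200) = 4.54654
  STL = 20 * 4.54654 - 47 = 90.9308 - 47 = 43.9 dB

43.9 dB


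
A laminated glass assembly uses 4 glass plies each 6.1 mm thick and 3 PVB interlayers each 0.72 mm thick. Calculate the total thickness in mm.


Total thickness = glass contribution + PVB contribution
  Glass: 4 * 6.1 = 24.4 mm
  PVB: 3 * 0.72 = 2.16 mm
  Total = 24.4 + 2.16 = 26.56 mm

26.56 mm


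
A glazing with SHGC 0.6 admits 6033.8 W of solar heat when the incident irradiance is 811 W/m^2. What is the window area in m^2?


Rearrange Q = Area * SHGC * Irradiance:
  Area = Q / (SHGC * Irradiance)
  Area = 6033.8 / (0.6 * 811) = 12.4 m^2

12.4 m^2


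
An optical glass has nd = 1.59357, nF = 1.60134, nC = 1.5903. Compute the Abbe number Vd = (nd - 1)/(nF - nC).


Abbe number formula: Vd = (nd - 1) / (nF - nC)
  nd - 1 = 1.59357 - 1 = 0.59357
  nF - nC = 1.60134 - 1.5903 = 0.01104
  Vd = 0.59357 / 0.01104 = 53.77

53.77


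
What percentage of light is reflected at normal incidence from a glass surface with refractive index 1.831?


Fresnel reflectance at normal incidence:
  R = ((n - 1)/(n + 1))^2
  (n - 1)/(n + 1) = (1.831 - 1)/(1.831 + 1) = 0.293536
  R = 0.293536^2 = 0.0861634
  R(%) = 0.0861634 * 100 = 8.616%

8.616%


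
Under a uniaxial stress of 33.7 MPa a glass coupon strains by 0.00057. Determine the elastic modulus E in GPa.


Young's modulus: E = stress / strain
  E = 33.7 MPa / 0.00057 = 59122.81 MPa
Convert to GPa: 59122.81 / 1000 = 59.12 GPa

59.12 GPa


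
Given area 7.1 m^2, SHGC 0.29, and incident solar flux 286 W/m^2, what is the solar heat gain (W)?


Solar heat gain: Q = Area * SHGC * Irradiance
  Q = 7.1 * 0.29 * 286 = 588.9 W

588.9 W


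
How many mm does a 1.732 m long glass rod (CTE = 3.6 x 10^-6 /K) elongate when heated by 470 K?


Thermal expansion formula: dL = alpha * L0 * dT
  dL = (3.6 x 10^-6) * 1.732 * 470 = 0.00293054 m
Convert to mm: 0.00293054 * 1000 = 2.9305 mm

2.9305 mm


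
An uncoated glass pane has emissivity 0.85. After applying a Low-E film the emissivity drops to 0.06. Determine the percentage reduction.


Percentage reduction = (1 - coated/uncoated) * 100
  Ratio = 0.06 / 0.85 = 0.0706
  Reduction = (1 - 0.0706) * 100 = 92.9%

92.9%


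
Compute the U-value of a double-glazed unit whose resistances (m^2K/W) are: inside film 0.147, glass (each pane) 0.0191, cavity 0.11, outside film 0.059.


Total thermal resistance (series):
  R_total = R_in + R_glass + R_air + R_glass + R_out
  R_total = 0.147 + 0.0191 + 0.11 + 0.0191 + 0.059 = 0.3542 m^2K/W
U-value = 1 / R_total = 1 / 0.3542 = 2.823 W/m^2K

2.823 W/m^2K


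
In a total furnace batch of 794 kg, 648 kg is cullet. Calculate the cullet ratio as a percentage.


Cullet ratio = (cullet mass / total batch mass) * 100
  Ratio = 648 / 794 * 100 = 81.61%

81.61%


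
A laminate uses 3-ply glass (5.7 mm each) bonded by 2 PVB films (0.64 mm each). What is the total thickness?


Total thickness = glass contribution + PVB contribution
  Glass: 3 * 5.7 = 17.1 mm
  PVB: 2 * 0.64 = 1.28 mm
  Total = 17.1 + 1.28 = 18.38 mm

18.38 mm


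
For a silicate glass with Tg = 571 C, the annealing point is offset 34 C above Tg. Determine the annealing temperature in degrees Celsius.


The annealing temperature is Tg plus the offset:
  T_anneal = 571 + 34 = 605 C

605 C


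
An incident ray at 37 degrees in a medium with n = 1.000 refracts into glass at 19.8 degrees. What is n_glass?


Apply Snell's law: n1 * sin(theta1) = n2 * sin(theta2)
  n2 = n1 * sin(theta1) / sin(theta2)
  sin(37) = 0.601815
  sin(19.8) = 0.338738
  n2 = 1.000 * 0.601815 / 0.338738 = 1.7766

1.7766


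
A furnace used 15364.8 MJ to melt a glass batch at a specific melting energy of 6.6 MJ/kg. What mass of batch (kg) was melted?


Rearrange E = m * s for m:
  m = E / s
  m = 15364.8 / 6.6 = 2328.0 kg

2328.0 kg


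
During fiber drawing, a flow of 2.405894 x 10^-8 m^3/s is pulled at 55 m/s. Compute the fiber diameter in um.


Cross-sectional area from continuity:
  A = Q / v = 2.405894 x 10^-8 / 55 = 4.374353 x 10^-10 m^2
Diameter from circular cross-section:
  d = sqrt(4A / pi) * 10^6 (m -> um)
  d = sqrt(4 * 4.374353 x 10^-10 / pi) * 10^6 = 23.6 um

23.6 um


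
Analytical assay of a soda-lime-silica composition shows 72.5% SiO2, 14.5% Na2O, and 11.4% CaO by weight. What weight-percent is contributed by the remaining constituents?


Sum the three major oxides:
  SiO2 + Na2O + CaO = 72.5 + 14.5 + 11.4 = 98.4%
Subtract from 100%:
  Others = 100 - 98.4 = 1.6%

1.6%


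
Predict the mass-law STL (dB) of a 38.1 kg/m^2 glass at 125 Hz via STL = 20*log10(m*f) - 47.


Mass law: STL = 20 * log10(m * f) - 47
  m * f = 38.1 * 125 = 4762.5
  log10(4762.5) = 3.67783
  STL = 20 * 3.67783 - 47 = 73.5566 - 47 = 26.6 dB

26.6 dB


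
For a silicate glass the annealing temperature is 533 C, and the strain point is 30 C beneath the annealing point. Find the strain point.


Strain point = annealing point - difference:
  T_strain = 533 - 30 = 503 C

503 C


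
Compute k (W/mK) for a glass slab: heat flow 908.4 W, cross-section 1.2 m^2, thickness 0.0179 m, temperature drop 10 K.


Fourier's law rearranged: k = Q * t / (A * dT)
  Numerator = 908.4 * 0.0179 = 16.26036
  Denominator = 1.2 * 10 = 12.0
  k = 16.26036 / 12.0 = 1.355 W/mK

1.355 W/mK


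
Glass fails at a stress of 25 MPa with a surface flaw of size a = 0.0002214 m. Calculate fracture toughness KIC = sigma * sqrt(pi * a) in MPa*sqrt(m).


Fracture toughness: KIC = sigma * sqrt(pi * a)
  pi * a = pi * 0.0002214 = 0.000695549
  sqrt(pi * a) = 0.026373
  KIC = 25 * 0.026373 = 0.659 MPa*sqrt(m)

0.659 MPa*sqrt(m)


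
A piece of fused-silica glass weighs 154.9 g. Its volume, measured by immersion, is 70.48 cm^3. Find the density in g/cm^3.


Use the definition of density:
  rho = mass / volume
  rho = 154.9 / 70.48 = 2.198 g/cm^3

2.198 g/cm^3


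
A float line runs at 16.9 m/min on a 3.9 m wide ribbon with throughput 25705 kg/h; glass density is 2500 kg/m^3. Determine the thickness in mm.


Ribbon cross-section from mass balance:
  Volume rate = throughput / density = 25705 / 2500 = 10.282 m^3/h
  thickness = volume rate / (speed * 60 * width), i.e.
  thickness = throughput / (60 * speed * width * density) * 1000
  thickness = 25705 / (60 * 16.9 * 3.9 * 2500) * 1000 = 2.6 mm

2.6 mm


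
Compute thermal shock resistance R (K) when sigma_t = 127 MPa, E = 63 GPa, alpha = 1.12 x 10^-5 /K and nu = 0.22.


Thermal shock resistance: R = sigma * (1 - nu) / (E * alpha)
  Numerator = 127 * (1 - 0.22) = 99.06
  Denominator = 63 * 1000 * (1.12 x 10^-5) = 0.7056
  R = 99.06 / 0.7056 = 140.4 K

140.4 K


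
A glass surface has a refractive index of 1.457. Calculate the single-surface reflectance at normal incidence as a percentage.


Fresnel reflectance at normal incidence:
  R = ((n - 1)/(n + 1))^2
  (n - 1)/(n + 1) = (1.457 - 1)/(1.457 + 1) = 0.185999
  R = 0.185999^2 = 0.0345956
  R(%) = 0.0345956 * 100 = 3.46%

3.46%
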